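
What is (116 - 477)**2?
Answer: 130321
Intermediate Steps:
(116 - 477)**2 = (-361)**2 = 130321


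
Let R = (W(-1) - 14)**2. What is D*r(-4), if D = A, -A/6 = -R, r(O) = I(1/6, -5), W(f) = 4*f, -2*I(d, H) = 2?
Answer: -1944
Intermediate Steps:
I(d, H) = -1 (I(d, H) = -1/2*2 = -1)
r(O) = -1
R = 324 (R = (4*(-1) - 14)**2 = (-4 - 14)**2 = (-18)**2 = 324)
A = 1944 (A = -(-6)*324 = -6*(-324) = 1944)
D = 1944
D*r(-4) = 1944*(-1) = -1944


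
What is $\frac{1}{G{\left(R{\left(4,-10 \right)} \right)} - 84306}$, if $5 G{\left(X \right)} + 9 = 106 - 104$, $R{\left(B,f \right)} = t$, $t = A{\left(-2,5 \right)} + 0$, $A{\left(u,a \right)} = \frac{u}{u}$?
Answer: $- \frac{5}{421537} \approx -1.1861 \cdot 10^{-5}$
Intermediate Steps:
$A{\left(u,a \right)} = 1$
$t = 1$ ($t = 1 + 0 = 1$)
$R{\left(B,f \right)} = 1$
$G{\left(X \right)} = - \frac{7}{5}$ ($G{\left(X \right)} = - \frac{9}{5} + \frac{106 - 104}{5} = - \frac{9}{5} + \frac{1}{5} \cdot 2 = - \frac{9}{5} + \frac{2}{5} = - \frac{7}{5}$)
$\frac{1}{G{\left(R{\left(4,-10 \right)} \right)} - 84306} = \frac{1}{- \frac{7}{5} - 84306} = \frac{1}{- \frac{421537}{5}} = - \frac{5}{421537}$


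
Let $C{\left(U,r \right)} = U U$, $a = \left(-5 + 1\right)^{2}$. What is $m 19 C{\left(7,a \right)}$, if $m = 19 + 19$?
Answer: $35378$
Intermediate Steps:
$a = 16$ ($a = \left(-4\right)^{2} = 16$)
$C{\left(U,r \right)} = U^{2}$
$m = 38$
$m 19 C{\left(7,a \right)} = 38 \cdot 19 \cdot 7^{2} = 722 \cdot 49 = 35378$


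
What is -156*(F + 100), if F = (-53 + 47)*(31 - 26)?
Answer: -10920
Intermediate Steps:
F = -30 (F = -6*5 = -30)
-156*(F + 100) = -156*(-30 + 100) = -156*70 = -10920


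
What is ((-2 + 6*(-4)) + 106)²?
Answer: 6400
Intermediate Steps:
((-2 + 6*(-4)) + 106)² = ((-2 - 24) + 106)² = (-26 + 106)² = 80² = 6400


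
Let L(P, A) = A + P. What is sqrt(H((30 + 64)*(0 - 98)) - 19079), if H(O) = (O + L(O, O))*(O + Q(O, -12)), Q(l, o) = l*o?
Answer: I*sqrt(2800430231) ≈ 52919.0*I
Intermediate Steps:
H(O) = -33*O**2 (H(O) = (O + (O + O))*(O + O*(-12)) = (O + 2*O)*(O - 12*O) = (3*O)*(-11*O) = -33*O**2)
sqrt(H((30 + 64)*(0 - 98)) - 19079) = sqrt(-33*(0 - 98)**2*(30 + 64)**2 - 19079) = sqrt(-33*(94*(-98))**2 - 19079) = sqrt(-33*(-9212)**2 - 19079) = sqrt(-33*84860944 - 19079) = sqrt(-2800411152 - 19079) = sqrt(-2800430231) = I*sqrt(2800430231)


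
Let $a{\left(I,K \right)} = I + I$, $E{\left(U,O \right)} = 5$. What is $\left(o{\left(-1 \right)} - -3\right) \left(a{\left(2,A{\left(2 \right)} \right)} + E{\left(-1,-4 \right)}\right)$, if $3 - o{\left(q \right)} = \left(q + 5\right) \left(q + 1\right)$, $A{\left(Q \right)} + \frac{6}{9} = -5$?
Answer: $54$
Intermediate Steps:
$A{\left(Q \right)} = - \frac{17}{3}$ ($A{\left(Q \right)} = - \frac{2}{3} - 5 = - \frac{17}{3}$)
$o{\left(q \right)} = 3 - \left(1 + q\right) \left(5 + q\right)$ ($o{\left(q \right)} = 3 - \left(q + 5\right) \left(q + 1\right) = 3 - \left(5 + q\right) \left(1 + q\right) = 3 - \left(1 + q\right) \left(5 + q\right)$)
$a{\left(I,K \right)} = 2 I$
$\left(o{\left(-1 \right)} - -3\right) \left(a{\left(2,A{\left(2 \right)} \right)} + E{\left(-1,-4 \right)}\right) = \left(\left(-2 - \left(-1\right)^{2} - -6\right) - -3\right) \left(2 \cdot 2 + 5\right) = \left(\left(-2 - 1 + 6\right) + 3\right) \left(4 + 5\right) = \left(\left(-2 - 1 + 6\right) + 3\right) 9 = \left(3 + 3\right) 9 = 6 \cdot 9 = 54$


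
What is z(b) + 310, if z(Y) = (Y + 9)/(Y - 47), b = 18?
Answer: 8963/29 ≈ 309.07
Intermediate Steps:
z(Y) = (9 + Y)/(-47 + Y)
z(b) + 310 = (9 + 18)/(-47 + 18) + 310 = 27/(-29) + 310 = -1/29*27 + 310 = -27/29 + 310 = 8963/29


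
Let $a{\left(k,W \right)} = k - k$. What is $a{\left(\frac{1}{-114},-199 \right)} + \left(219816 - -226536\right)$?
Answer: $446352$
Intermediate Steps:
$a{\left(k,W \right)} = 0$
$a{\left(\frac{1}{-114},-199 \right)} + \left(219816 - -226536\right) = 0 + \left(219816 - -226536\right) = 0 + \left(219816 + 226536\right) = 0 + 446352 = 446352$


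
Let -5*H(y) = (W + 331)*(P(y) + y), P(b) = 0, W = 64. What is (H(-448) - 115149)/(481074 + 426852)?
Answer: -79757/907926 ≈ -0.087845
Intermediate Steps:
H(y) = -79*y (H(y) = -(64 + 331)*(0 + y)/5 = -79*y)
(H(-448) - 115149)/(481074 + 426852) = (-79*(-448) - 115149)/(481074 + 426852) = (35392 - 115149)/907926 = -79757*1/907926 = -79757/907926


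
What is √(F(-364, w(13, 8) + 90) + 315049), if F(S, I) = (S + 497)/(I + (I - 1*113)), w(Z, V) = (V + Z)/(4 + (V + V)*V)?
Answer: 7*√14102459655/1481 ≈ 561.29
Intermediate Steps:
w(Z, V) = (V + Z)/(4 + 2*V²) (w(Z, V) = (V + Z)/(4 + (2*V)*V) = (V + Z)/(4 + 2*V²))
F(S, I) = (497 + S)/(-113 + 2*I) (F(S, I) = (497 + S)/(I + (I - 113)) = (497 + S)/(I + (-113 + I)) = (497 + S)/(-113 + 2*I))
√(F(-364, w(13, 8) + 90) + 315049) = √((497 - 364)/(-113 + 2*((8 + 13)/(2*(2 + 8²)) + 90)) + 315049) = √(133/(-113 + 2*((½)*21/(2 + 64) + 90)) + 315049) = √(133/(-113 + 2*((½)*21/66 + 90)) + 315049) = √(133/(-113 + 2*((½)*(1/66)*21 + 90)) + 315049) = √(133/(-113 + 2*(7/44 + 90)) + 315049) = √(133/(-113 + 2*(3967/44)) + 315049) = √(133/(-113 + 3967/22) + 315049) = √(133/(1481/22) + 315049) = √((22/1481)*133 + 315049) = √(2926/1481 + 315049) = √(466590495/1481) = 7*√14102459655/1481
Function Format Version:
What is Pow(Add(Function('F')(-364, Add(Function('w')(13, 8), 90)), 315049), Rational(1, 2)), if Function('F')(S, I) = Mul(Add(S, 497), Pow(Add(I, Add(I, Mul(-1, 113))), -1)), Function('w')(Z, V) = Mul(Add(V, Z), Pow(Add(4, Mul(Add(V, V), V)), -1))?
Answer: Mul(Rational(7, 1481), Pow(14102459655, Rational(1, 2))) ≈ 561.29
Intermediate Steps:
Function('w')(Z, V) = Mul(Pow(Add(4, Mul(2, Pow(V, 2))), -1), Add(V, Z)) (Function('w')(Z, V) = Mul(Add(V, Z), Pow(Add(4, Mul(Mul(2, V), V)), -1)) = Mul(Add(V, Z), Pow(Add(4, Mul(2, Pow(V, 2))), -1)) = Mul(Pow(Add(4, Mul(2, Pow(V, 2))), -1), Add(V, Z)))
Function('F')(S, I) = Mul(Pow(Add(-113, Mul(2, I)), -1), Add(497, S)) (Function('F')(S, I) = Mul(Add(497, S), Pow(Add(I, Add(I, -113)), -1)) = Mul(Add(497, S), Pow(Add(I, Add(-113, I)), -1)) = Mul(Add(497, S), Pow(Add(-113, Mul(2, I)), -1)) = Mul(Pow(Add(-113, Mul(2, I)), -1), Add(497, S)))
Pow(Add(Function('F')(-364, Add(Function('w')(13, 8), 90)), 315049), Rational(1, 2)) = Pow(Add(Mul(Pow(Add(-113, Mul(2, Add(Mul(Rational(1, 2), Pow(Add(2, Pow(8, 2)), -1), Add(8, 13)), 90))), -1), Add(497, -364)), 315049), Rational(1, 2)) = Pow(Add(Mul(Pow(Add(-113, Mul(2, Add(Mul(Rational(1, 2), Pow(Add(2, 64), -1), 21), 90))), -1), 133), 315049), Rational(1, 2)) = Pow(Add(Mul(Pow(Add(-113, Mul(2, Add(Mul(Rational(1, 2), Pow(66, -1), 21), 90))), -1), 133), 315049), Rational(1, 2)) = Pow(Add(Mul(Pow(Add(-113, Mul(2, Add(Mul(Rational(1, 2), Rational(1, 66), 21), 90))), -1), 133), 315049), Rational(1, 2)) = Pow(Add(Mul(Pow(Add(-113, Mul(2, Add(Rational(7, 44), 90))), -1), 133), 315049), Rational(1, 2)) = Pow(Add(Mul(Pow(Add(-113, Mul(2, Rational(3967, 44))), -1), 133), 315049), Rational(1, 2)) = Pow(Add(Mul(Pow(Add(-113, Rational(3967, 22)), -1), 133), 315049), Rational(1, 2)) = Pow(Add(Mul(Pow(Rational(1481, 22), -1), 133), 315049), Rational(1, 2)) = Pow(Add(Mul(Rational(22, 1481), 133), 315049), Rational(1, 2)) = Pow(Add(Rational(2926, 1481), 315049), Rational(1, 2)) = Pow(Rational(466590495, 1481), Rational(1, 2)) = Mul(Rational(7, 1481), Pow(14102459655, Rational(1, 2)))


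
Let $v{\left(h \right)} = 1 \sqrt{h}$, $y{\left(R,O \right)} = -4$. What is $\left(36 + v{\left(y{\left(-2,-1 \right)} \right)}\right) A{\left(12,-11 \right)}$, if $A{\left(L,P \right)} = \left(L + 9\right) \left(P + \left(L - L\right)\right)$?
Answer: $-8316 - 462 i \approx -8316.0 - 462.0 i$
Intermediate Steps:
$v{\left(h \right)} = \sqrt{h}$
$A{\left(L,P \right)} = P \left(9 + L\right)$ ($A{\left(L,P \right)} = \left(9 + L\right) \left(P + 0\right) = \left(9 + L\right) P = P \left(9 + L\right)$)
$\left(36 + v{\left(y{\left(-2,-1 \right)} \right)}\right) A{\left(12,-11 \right)} = \left(36 + \sqrt{-4}\right) \left(- 11 \left(9 + 12\right)\right) = \left(36 + 2 i\right) \left(\left(-11\right) 21\right) = \left(36 + 2 i\right) \left(-231\right) = -8316 - 462 i$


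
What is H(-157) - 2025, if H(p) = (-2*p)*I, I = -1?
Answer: -2339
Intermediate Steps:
H(p) = 2*p (H(p) = -2*p*(-1) = 2*p)
H(-157) - 2025 = 2*(-157) - 2025 = -314 - 2025 = -2339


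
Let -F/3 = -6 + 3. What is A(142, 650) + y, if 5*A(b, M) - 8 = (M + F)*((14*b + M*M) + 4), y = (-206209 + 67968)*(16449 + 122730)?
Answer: -95921480459/5 ≈ -1.9184e+10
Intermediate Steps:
F = 9 (F = -3*(-6 + 3) = -3*(-3) = 9)
y = -19240244139 (y = -138241*139179 = -19240244139)
A(b, M) = 8/5 + (9 + M)*(4 + M² + 14*b)/5 (A(b, M) = 8/5 + ((M + 9)*((14*b + M*M) + 4))/5 = 8/5 + ((9 + M)*((14*b + M²) + 4))/5 = 8/5 + ((9 + M)*((M² + 14*b) + 4))/5 = 8/5 + ((9 + M)*(4 + M² + 14*b))/5 = 8/5 + (9 + M)*(4 + M² + 14*b)/5)
A(142, 650) + y = (44/5 + (⅕)*650³ + (⅘)*650 + (9/5)*650² + (126/5)*142 + (14/5)*650*142) - 19240244139 = (44/5 + (⅕)*274625000 + 520 + (9/5)*422500 + 17892/5 + 258440) - 19240244139 = (44/5 + 54925000 + 520 + 760500 + 17892/5 + 258440) - 19240244139 = 279740236/5 - 19240244139 = -95921480459/5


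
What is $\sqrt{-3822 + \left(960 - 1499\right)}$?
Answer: $7 i \sqrt{89} \approx 66.038 i$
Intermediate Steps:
$\sqrt{-3822 + \left(960 - 1499\right)} = \sqrt{-3822 - 539} = \sqrt{-4361} = 7 i \sqrt{89}$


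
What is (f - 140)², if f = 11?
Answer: 16641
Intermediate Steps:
(f - 140)² = (11 - 140)² = (-129)² = 16641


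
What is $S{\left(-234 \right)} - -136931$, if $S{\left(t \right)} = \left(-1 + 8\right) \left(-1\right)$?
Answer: $136924$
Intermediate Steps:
$S{\left(t \right)} = -7$ ($S{\left(t \right)} = 7 \left(-1\right) = -7$)
$S{\left(-234 \right)} - -136931 = -7 - -136931 = -7 + 136931 = 136924$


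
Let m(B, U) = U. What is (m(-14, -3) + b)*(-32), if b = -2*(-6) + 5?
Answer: -448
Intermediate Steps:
b = 17 (b = 12 + 5 = 17)
(m(-14, -3) + b)*(-32) = (-3 + 17)*(-32) = 14*(-32) = -448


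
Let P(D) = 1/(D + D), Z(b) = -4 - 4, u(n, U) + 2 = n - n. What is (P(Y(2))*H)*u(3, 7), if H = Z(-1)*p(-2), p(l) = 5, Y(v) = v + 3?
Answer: 8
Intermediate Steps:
Y(v) = 3 + v
u(n, U) = -2 (u(n, U) = -2 + (n - n) = -2 + 0 = -2)
Z(b) = -8
P(D) = 1/(2*D)
H = -40 (H = -8*5 = -40)
(P(Y(2))*H)*u(3, 7) = ((1/(2*(3 + 2)))*(-40))*(-2) = (((½)/5)*(-40))*(-2) = (((½)*(⅕))*(-40))*(-2) = ((⅒)*(-40))*(-2) = -4*(-2) = 8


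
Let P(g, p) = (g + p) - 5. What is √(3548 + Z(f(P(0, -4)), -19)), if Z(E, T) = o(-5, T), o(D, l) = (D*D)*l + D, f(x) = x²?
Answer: 2*√767 ≈ 55.390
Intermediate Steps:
P(g, p) = -5 + g + p
o(D, l) = D + l*D² (o(D, l) = D²*l + D = l*D² + D = D + l*D²)
Z(E, T) = -5 + 25*T (Z(E, T) = -5*(1 - 5*T) = -5 + 25*T)
√(3548 + Z(f(P(0, -4)), -19)) = √(3548 + (-5 + 25*(-19))) = √(3548 + (-5 - 475)) = √(3548 - 480) = √3068 = 2*√767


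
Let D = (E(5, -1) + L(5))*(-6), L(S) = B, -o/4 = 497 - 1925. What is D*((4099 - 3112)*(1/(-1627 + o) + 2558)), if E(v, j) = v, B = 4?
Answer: -556933773438/4085 ≈ -1.3634e+8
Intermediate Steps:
o = 5712 (o = -4*(497 - 1925) = -4*(-1428) = 5712)
L(S) = 4
D = -54 (D = (5 + 4)*(-6) = 9*(-6) = -54)
D*((4099 - 3112)*(1/(-1627 + o) + 2558)) = -54*(4099 - 3112)*(1/(-1627 + 5712) + 2558) = -53298*(1/4085 + 2558) = -53298*10449431/4085 = -54*10313588397/4085 = -556933773438/4085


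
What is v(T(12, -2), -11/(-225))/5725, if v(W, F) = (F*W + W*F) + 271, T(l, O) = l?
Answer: 20413/429375 ≈ 0.047541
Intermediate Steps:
v(W, F) = 271 + 2*F*W (v(W, F) = (F*W + F*W) + 271 = 2*F*W + 271 = 271 + 2*F*W)
v(T(12, -2), -11/(-225))/5725 = (271 + 2*(-11/(-225))*12)/5725 = (271 + 2*(-11*(-1/225))*12)*(1/5725) = (271 + 2*(11/225)*12)*(1/5725) = (271 + 88/75)*(1/5725) = (20413/75)*(1/5725) = 20413/429375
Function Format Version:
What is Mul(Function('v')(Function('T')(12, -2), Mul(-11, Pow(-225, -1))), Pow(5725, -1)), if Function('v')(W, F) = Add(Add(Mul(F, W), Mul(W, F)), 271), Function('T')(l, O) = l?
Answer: Rational(20413, 429375) ≈ 0.047541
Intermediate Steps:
Function('v')(W, F) = Add(271, Mul(2, F, W)) (Function('v')(W, F) = Add(Add(Mul(F, W), Mul(F, W)), 271) = Add(Mul(2, F, W), 271) = Add(271, Mul(2, F, W)))
Mul(Function('v')(Function('T')(12, -2), Mul(-11, Pow(-225, -1))), Pow(5725, -1)) = Mul(Add(271, Mul(2, Mul(-11, Pow(-225, -1)), 12)), Pow(5725, -1)) = Mul(Add(271, Mul(2, Mul(-11, Rational(-1, 225)), 12)), Rational(1, 5725)) = Mul(Add(271, Mul(2, Rational(11, 225), 12)), Rational(1, 5725)) = Mul(Add(271, Rational(88, 75)), Rational(1, 5725)) = Mul(Rational(20413, 75), Rational(1, 5725)) = Rational(20413, 429375)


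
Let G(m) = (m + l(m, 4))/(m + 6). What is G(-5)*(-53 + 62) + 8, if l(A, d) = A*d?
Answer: -217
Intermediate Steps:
G(m) = 5*m/(6 + m) (G(m) = (m + m*4)/(m + 6) = (m + 4*m)/(6 + m) = (5*m)/(6 + m) = 5*m/(6 + m))
G(-5)*(-53 + 62) + 8 = (5*(-5)/(6 - 5))*(-53 + 62) + 8 = (5*(-5)/1)*9 + 8 = (5*(-5)*1)*9 + 8 = -25*9 + 8 = -225 + 8 = -217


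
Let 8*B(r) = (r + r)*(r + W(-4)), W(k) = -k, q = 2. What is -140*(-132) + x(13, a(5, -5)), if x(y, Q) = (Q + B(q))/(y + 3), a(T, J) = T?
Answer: 36961/2 ≈ 18481.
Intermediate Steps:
B(r) = r*(4 + r)/4 (B(r) = ((r + r)*(r - 1*(-4)))/8 = ((2*r)*(r + 4))/8 = ((2*r)*(4 + r))/8 = (2*r*(4 + r))/8 = r*(4 + r)/4)
x(y, Q) = (3 + Q)/(3 + y) (x(y, Q) = (Q + (¼)*2*(4 + 2))/(y + 3) = (Q + (¼)*2*6)/(3 + y) = (Q + 3)/(3 + y) = (3 + Q)/(3 + y))
-140*(-132) + x(13, a(5, -5)) = -140*(-132) + (3 + 5)/(3 + 13) = 18480 + 8/16 = 18480 + (1/16)*8 = 18480 + ½ = 36961/2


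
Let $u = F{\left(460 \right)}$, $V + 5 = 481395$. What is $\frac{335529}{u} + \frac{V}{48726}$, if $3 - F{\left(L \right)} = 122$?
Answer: $- \frac{479167666}{170541} \approx -2809.7$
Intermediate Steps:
$V = 481390$ ($V = -5 + 481395 = 481390$)
$F{\left(L \right)} = -119$ ($F{\left(L \right)} = 3 - 122 = -119$)
$u = -119$
$\frac{335529}{u} + \frac{V}{48726} = \frac{335529}{-119} + \frac{481390}{48726} = 335529 \left(- \frac{1}{119}\right) + 481390 \cdot \frac{1}{48726} = - \frac{19737}{7} + \frac{240695}{24363} = - \frac{479167666}{170541}$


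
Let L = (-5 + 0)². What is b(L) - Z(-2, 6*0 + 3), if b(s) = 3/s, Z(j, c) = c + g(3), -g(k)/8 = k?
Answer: 528/25 ≈ 21.120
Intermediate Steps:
g(k) = -8*k
Z(j, c) = -24 + c (Z(j, c) = c - 8*3 = c - 24 = -24 + c)
L = 25 (L = (-5)² = 25)
b(L) - Z(-2, 6*0 + 3) = 3/25 - (-24 + (6*0 + 3)) = 3*(1/25) - (-24 + (0 + 3)) = 3/25 - (-24 + 3) = 3/25 - 1*(-21) = 3/25 + 21 = 528/25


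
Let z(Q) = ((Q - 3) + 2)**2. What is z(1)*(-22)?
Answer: 0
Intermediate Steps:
z(Q) = (-1 + Q)**2 (z(Q) = ((-3 + Q) + 2)**2 = (-1 + Q)**2)
z(1)*(-22) = (-1 + 1)**2*(-22) = 0**2*(-22) = 0*(-22) = 0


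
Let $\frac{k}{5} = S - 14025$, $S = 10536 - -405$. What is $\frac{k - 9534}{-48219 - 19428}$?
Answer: $\frac{8318}{22549} \approx 0.36889$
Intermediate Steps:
$S = 10941$ ($S = 10536 + 405 = 10941$)
$k = -15420$ ($k = 5 \left(10941 - 14025\right) = 5 \left(-3084\right) = -15420$)
$\frac{k - 9534}{-48219 - 19428} = \frac{-15420 - 9534}{-48219 - 19428} = - \frac{24954}{-67647} = \left(-24954\right) \left(- \frac{1}{67647}\right) = \frac{8318}{22549}$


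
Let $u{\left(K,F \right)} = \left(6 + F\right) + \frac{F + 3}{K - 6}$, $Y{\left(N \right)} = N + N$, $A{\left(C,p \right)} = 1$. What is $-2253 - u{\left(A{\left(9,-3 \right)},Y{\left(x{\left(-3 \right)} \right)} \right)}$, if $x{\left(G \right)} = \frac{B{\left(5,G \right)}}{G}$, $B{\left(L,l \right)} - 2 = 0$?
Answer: $- \frac{6772}{3} \approx -2257.3$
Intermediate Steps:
$B{\left(L,l \right)} = 2$ ($B{\left(L,l \right)} = 2 + 0 = 2$)
$x{\left(G \right)} = \frac{2}{G}$
$Y{\left(N \right)} = 2 N$
$u{\left(K,F \right)} = 6 + F + \frac{3 + F}{-6 + K}$ ($u{\left(K,F \right)} = \left(6 + F\right) + \frac{3 + F}{-6 + K} = 6 + F + \frac{3 + F}{-6 + K}$)
$-2253 - u{\left(A{\left(9,-3 \right)},Y{\left(x{\left(-3 \right)} \right)} \right)} = -2253 - \frac{-33 - 5 \cdot 2 \frac{2}{-3} + 6 \cdot 1 + 2 \frac{2}{-3} \cdot 1}{-6 + 1} = -2253 - \frac{-33 - 5 \cdot 2 \cdot 2 \left(- \frac{1}{3}\right) + 6 + 2 \cdot 2 \left(- \frac{1}{3}\right) 1}{-5} = -2253 - - \frac{-33 - 5 \cdot 2 \left(- \frac{2}{3}\right) + 6 + 2 \left(- \frac{2}{3}\right) 1}{5} = -2253 - - \frac{-33 - - \frac{20}{3} + 6 - \frac{4}{3}}{5} = -2253 - - \frac{-33 + \frac{20}{3} + 6 - \frac{4}{3}}{5} = -2253 - \left(- \frac{1}{5}\right) \left(- \frac{65}{3}\right) = -2253 - \frac{13}{3} = - \frac{6772}{3}$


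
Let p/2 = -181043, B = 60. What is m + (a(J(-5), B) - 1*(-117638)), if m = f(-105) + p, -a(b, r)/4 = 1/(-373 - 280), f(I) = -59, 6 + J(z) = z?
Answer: -159663067/653 ≈ -2.4451e+5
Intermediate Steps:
J(z) = -6 + z
p = -362086 (p = 2*(-181043) = -362086)
a(b, r) = 4/653 (a(b, r) = -4/(-373 - 280) = -4/(-653) = -4*(-1/653) = 4/653)
m = -362145 (m = -59 - 362086 = -362145)
m + (a(J(-5), B) - 1*(-117638)) = -362145 + (4/653 - 1*(-117638)) = -362145 + (4/653 + 117638) = -362145 + 76817618/653 = -159663067/653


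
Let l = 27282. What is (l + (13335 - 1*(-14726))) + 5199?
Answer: 60542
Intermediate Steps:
(l + (13335 - 1*(-14726))) + 5199 = (27282 + (13335 - 1*(-14726))) + 5199 = (27282 + (13335 + 14726)) + 5199 = (27282 + 28061) + 5199 = 55343 + 5199 = 60542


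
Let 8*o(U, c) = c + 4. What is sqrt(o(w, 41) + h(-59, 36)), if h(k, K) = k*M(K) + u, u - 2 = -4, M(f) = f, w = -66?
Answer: I*sqrt(33926)/4 ≈ 46.048*I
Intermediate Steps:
u = -2 (u = 2 - 4 = -2)
h(k, K) = -2 + K*k (h(k, K) = k*K - 2 = K*k - 2 = -2 + K*k)
o(U, c) = 1/2 + c/8 (o(U, c) = (c + 4)/8 = (4 + c)/8 = 1/2 + c/8)
sqrt(o(w, 41) + h(-59, 36)) = sqrt((1/2 + (1/8)*41) + (-2 + 36*(-59))) = sqrt((1/2 + 41/8) + (-2 - 2124)) = sqrt(45/8 - 2126) = sqrt(-16963/8) = I*sqrt(33926)/4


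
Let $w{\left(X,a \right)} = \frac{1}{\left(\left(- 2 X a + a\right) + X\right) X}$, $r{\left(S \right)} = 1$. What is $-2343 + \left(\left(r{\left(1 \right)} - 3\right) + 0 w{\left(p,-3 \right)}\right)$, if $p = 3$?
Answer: $-2345$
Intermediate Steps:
$w{\left(X,a \right)} = \frac{1}{X \left(X + a - 2 X a\right)}$ ($w{\left(X,a \right)} = \frac{1}{\left(\left(- 2 X a + a\right) + X\right) X} = \frac{1}{\left(\left(a - 2 X a\right) + X\right) X} = \frac{1}{\left(X + a - 2 X a\right) X} = \frac{1}{X \left(X + a - 2 X a\right)}$)
$-2343 + \left(\left(r{\left(1 \right)} - 3\right) + 0 w{\left(p,-3 \right)}\right) = -2343 + \left(\left(1 - 3\right) + 0 \frac{1}{3 \left(3 - 3 - 6 \left(-3\right)\right)}\right) = -2343 - \left(2 + 0 \frac{1}{3 \left(3 - 3 + 18\right)}\right) = -2343 - \left(2 + 0 \frac{1}{3 \cdot 18}\right) = -2343 - \left(2 + 0 \cdot \frac{1}{3} \cdot \frac{1}{18}\right) = -2343 + \left(-2 + 0 \cdot \frac{1}{54}\right) = -2343 + \left(-2 + 0\right) = -2343 - 2 = -2345$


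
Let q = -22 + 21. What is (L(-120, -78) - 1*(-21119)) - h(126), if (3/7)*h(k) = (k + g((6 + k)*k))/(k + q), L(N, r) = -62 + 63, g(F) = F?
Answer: 2600898/125 ≈ 20807.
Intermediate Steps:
q = -1
L(N, r) = 1
h(k) = 7*(k + k*(6 + k))/(3*(-1 + k)) (h(k) = 7*((k + (6 + k)*k)/(k - 1))/3 = 7*((k + k*(6 + k))/(-1 + k))/3 = 7*(k + k*(6 + k))/(3*(-1 + k)))
(L(-120, -78) - 1*(-21119)) - h(126) = (1 - 1*(-21119)) - 7*126*(7 + 126)/(3*(-1 + 126)) = (1 + 21119) - 7*126*133/(3*125) = 21120 - 7*126*133/(3*125) = 21120 - 1*39102/125 = 21120 - 39102/125 = 2600898/125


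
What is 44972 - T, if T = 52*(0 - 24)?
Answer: 46220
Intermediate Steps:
T = -1248 (T = 52*(-24) = -1248)
44972 - T = 44972 - 1*(-1248) = 44972 + 1248 = 46220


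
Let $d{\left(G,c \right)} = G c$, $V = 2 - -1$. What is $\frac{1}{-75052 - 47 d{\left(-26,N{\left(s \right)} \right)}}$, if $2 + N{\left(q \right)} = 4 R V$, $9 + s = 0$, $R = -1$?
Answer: $- \frac{1}{92160} \approx -1.0851 \cdot 10^{-5}$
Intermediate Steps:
$s = -9$ ($s = -9 + 0 = -9$)
$V = 3$ ($V = 2 + 1 = 3$)
$N{\left(q \right)} = -14$ ($N{\left(q \right)} = -2 + 4 \left(-1\right) 3 = -2 - 12 = -14$)
$\frac{1}{-75052 - 47 d{\left(-26,N{\left(s \right)} \right)}} = \frac{1}{-75052 - 47 \left(\left(-26\right) \left(-14\right)\right)} = \frac{1}{-75052 - 17108} = \frac{1}{-92160} = - \frac{1}{92160}$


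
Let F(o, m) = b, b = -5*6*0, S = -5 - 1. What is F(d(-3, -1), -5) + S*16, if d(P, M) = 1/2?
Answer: -96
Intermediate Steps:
S = -6
d(P, M) = 1/2
b = 0 (b = -30*0 = 0)
F(o, m) = 0
F(d(-3, -1), -5) + S*16 = 0 - 6*16 = 0 - 96 = -96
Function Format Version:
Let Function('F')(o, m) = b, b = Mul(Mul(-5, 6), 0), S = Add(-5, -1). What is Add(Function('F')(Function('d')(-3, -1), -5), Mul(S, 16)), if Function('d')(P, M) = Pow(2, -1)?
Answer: -96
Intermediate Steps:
S = -6
Function('d')(P, M) = Rational(1, 2)
b = 0 (b = Mul(-30, 0) = 0)
Function('F')(o, m) = 0
Add(Function('F')(Function('d')(-3, -1), -5), Mul(S, 16)) = Add(0, Mul(-6, 16)) = Add(0, -96) = -96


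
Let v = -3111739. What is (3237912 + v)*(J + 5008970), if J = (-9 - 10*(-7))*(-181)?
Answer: 630603695717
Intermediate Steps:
J = -11041 (J = (-9 + 70)*(-181) = 61*(-181) = -11041)
(3237912 + v)*(J + 5008970) = (3237912 - 3111739)*(-11041 + 5008970) = 126173*4997929 = 630603695717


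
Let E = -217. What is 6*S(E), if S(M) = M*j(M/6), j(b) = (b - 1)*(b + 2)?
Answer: -9920155/6 ≈ -1.6534e+6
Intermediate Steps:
j(b) = (-1 + b)*(2 + b)
S(M) = M*(-2 + M/6 + M²/36) (S(M) = M*(-2 + M/6 + (M/6)²) = M*(-2 + M/6 + M²/36))
6*S(E) = 6*((1/36)*(-217)*(-72 + (-217)² + 6*(-217))) = 6*((1/36)*(-217)*(-72 + 47089 - 1302)) = 6*((1/36)*(-217)*45715) = 6*(-9920155/36) = -9920155/6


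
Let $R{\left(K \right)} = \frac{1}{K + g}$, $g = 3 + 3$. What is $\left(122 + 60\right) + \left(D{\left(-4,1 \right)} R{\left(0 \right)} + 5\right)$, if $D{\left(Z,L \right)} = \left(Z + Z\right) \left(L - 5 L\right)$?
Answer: $\frac{577}{3} \approx 192.33$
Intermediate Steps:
$g = 6$
$D{\left(Z,L \right)} = - 8 L Z$ ($D{\left(Z,L \right)} = 2 Z \left(- 4 L\right) = - 8 L Z$)
$R{\left(K \right)} = \frac{1}{6 + K}$ ($R{\left(K \right)} = \frac{1}{K + 6} = \frac{1}{6 + K}$)
$\left(122 + 60\right) + \left(D{\left(-4,1 \right)} R{\left(0 \right)} + 5\right) = \left(122 + 60\right) + \left(\frac{\left(-8\right) 1 \left(-4\right)}{6 + 0} + 5\right) = 182 + \left(\frac{32}{6} + 5\right) = 182 + \left(32 \cdot \frac{1}{6} + 5\right) = 182 + \left(\frac{16}{3} + 5\right) = 182 + \frac{31}{3} = \frac{577}{3}$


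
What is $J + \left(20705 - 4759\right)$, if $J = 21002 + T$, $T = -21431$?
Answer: $15517$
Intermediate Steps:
$J = -429$ ($J = 21002 - 21431 = -429$)
$J + \left(20705 - 4759\right) = -429 + \left(20705 - 4759\right) = -429 + 15946 = 15517$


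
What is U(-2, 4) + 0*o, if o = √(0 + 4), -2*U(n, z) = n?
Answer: 1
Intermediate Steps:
U(n, z) = -n/2
o = 2 (o = √4 = 2)
U(-2, 4) + 0*o = -½*(-2) + 0*2 = 1 + 0 = 1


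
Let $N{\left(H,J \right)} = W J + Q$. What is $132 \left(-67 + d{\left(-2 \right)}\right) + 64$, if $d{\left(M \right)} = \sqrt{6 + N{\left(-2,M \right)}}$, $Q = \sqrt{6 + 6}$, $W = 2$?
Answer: $-8780 + 132 \sqrt{2 + 2 \sqrt{3}} \approx -8471.4$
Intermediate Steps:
$Q = 2 \sqrt{3}$ ($Q = \sqrt{12} = 2 \sqrt{3} \approx 3.4641$)
$N{\left(H,J \right)} = 2 J + 2 \sqrt{3}$
$d{\left(M \right)} = \sqrt{6 + 2 M + 2 \sqrt{3}}$ ($d{\left(M \right)} = \sqrt{6 + \left(2 M + 2 \sqrt{3}\right)} = \sqrt{6 + 2 M + 2 \sqrt{3}}$)
$132 \left(-67 + d{\left(-2 \right)}\right) + 64 = 132 \left(-67 + \sqrt{6 + 2 \left(-2\right) + 2 \sqrt{3}}\right) + 64 = 132 \left(-67 + \sqrt{6 - 4 + 2 \sqrt{3}}\right) + 64 = 132 \left(-67 + \sqrt{2 + 2 \sqrt{3}}\right) + 64 = \left(-8844 + 132 \sqrt{2 + 2 \sqrt{3}}\right) + 64 = -8780 + 132 \sqrt{2 + 2 \sqrt{3}}$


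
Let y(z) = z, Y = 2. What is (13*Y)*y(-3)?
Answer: -78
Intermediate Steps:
(13*Y)*y(-3) = (13*2)*(-3) = 26*(-3) = -78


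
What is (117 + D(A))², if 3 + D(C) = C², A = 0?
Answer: 12996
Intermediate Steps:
D(C) = -3 + C²
(117 + D(A))² = (117 + (-3 + 0²))² = (117 + (-3 + 0))² = (117 - 3)² = 114² = 12996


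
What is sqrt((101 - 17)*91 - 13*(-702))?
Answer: sqrt(16770) ≈ 129.50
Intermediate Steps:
sqrt((101 - 17)*91 - 13*(-702)) = sqrt(84*91 + 9126) = sqrt(7644 + 9126) = sqrt(16770)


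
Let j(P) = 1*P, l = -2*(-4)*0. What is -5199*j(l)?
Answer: 0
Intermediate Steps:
l = 0 (l = 8*0 = 0)
j(P) = P
-5199*j(l) = -5199*0 = 0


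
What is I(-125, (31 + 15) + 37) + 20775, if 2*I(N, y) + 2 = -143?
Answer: 41405/2 ≈ 20703.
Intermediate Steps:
I(N, y) = -145/2 (I(N, y) = -1 + (½)*(-143) = -1 - 143/2 = -145/2)
I(-125, (31 + 15) + 37) + 20775 = -145/2 + 20775 = 41405/2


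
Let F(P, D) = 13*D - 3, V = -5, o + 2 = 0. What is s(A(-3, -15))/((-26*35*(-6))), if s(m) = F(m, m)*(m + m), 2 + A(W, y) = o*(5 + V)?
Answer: 29/1365 ≈ 0.021245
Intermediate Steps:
o = -2 (o = -2 + 0 = -2)
F(P, D) = -3 + 13*D
A(W, y) = -2 (A(W, y) = -2 - 2*(5 - 5) = -2 - 2*0 = -2 + 0 = -2)
s(m) = 2*m*(-3 + 13*m) (s(m) = (-3 + 13*m)*(m + m) = (-3 + 13*m)*(2*m) = 2*m*(-3 + 13*m))
s(A(-3, -15))/((-26*35*(-6))) = (2*(-2)*(-3 + 13*(-2)))/((-26*35*(-6))) = (2*(-2)*(-3 - 26))/((-910*(-6))) = (2*(-2)*(-29))/5460 = 116*(1/5460) = 29/1365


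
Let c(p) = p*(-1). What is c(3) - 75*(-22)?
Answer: 1647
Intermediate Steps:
c(p) = -p
c(3) - 75*(-22) = -1*3 - 75*(-22) = -3 + 1650 = 1647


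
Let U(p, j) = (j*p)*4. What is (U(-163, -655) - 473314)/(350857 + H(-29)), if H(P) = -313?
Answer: -7709/58424 ≈ -0.13195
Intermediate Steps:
U(p, j) = 4*j*p
(U(-163, -655) - 473314)/(350857 + H(-29)) = (4*(-655)*(-163) - 473314)/(350857 - 313) = (427060 - 473314)/350544 = -46254*1/350544 = -7709/58424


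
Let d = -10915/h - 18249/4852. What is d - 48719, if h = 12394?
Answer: -1465014860679/30067844 ≈ -48724.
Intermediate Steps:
d = -139568843/30067844 (d = -10915/12394 - 18249/4852 = -139568843/30067844 ≈ -4.6418)
d - 48719 = -139568843/30067844 - 48719 = -1465014860679/30067844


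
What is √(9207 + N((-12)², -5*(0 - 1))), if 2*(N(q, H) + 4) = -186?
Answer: √9110 ≈ 95.446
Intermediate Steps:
N(q, H) = -97 (N(q, H) = -4 + (½)*(-186) = -4 - 93 = -97)
√(9207 + N((-12)², -5*(0 - 1))) = √(9207 - 97) = √9110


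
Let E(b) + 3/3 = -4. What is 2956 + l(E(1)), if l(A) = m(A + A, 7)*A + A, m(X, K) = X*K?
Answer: 3301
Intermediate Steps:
E(b) = -5 (E(b) = -1 - 4 = -5)
m(X, K) = K*X
l(A) = A + 14*A**2 (l(A) = (7*(A + A))*A + A = (7*(2*A))*A + A = (14*A)*A + A = 14*A**2 + A = A + 14*A**2)
2956 + l(E(1)) = 2956 - 5*(1 + 14*(-5)) = 2956 - 5*(1 - 70) = 2956 - 5*(-69) = 2956 + 345 = 3301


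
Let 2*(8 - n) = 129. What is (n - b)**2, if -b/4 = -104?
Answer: 893025/4 ≈ 2.2326e+5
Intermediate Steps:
n = -113/2 (n = 8 - 1/2*129 = 8 - 129/2 = -113/2 ≈ -56.500)
b = 416 (b = -4*(-104) = 416)
(n - b)**2 = (-113/2 - 1*416)**2 = (-113/2 - 416)**2 = (-945/2)**2 = 893025/4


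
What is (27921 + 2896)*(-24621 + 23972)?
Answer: -20000233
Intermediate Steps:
(27921 + 2896)*(-24621 + 23972) = 30817*(-649) = -20000233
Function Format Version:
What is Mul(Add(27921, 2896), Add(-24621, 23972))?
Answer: -20000233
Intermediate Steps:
Mul(Add(27921, 2896), Add(-24621, 23972)) = Mul(30817, -649) = -20000233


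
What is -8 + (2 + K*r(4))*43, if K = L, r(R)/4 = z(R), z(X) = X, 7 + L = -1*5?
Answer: -8178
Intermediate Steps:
L = -12 (L = -7 - 1*5 = -7 - 5 = -12)
r(R) = 4*R
K = -12
-8 + (2 + K*r(4))*43 = -8 + (2 - 48*4)*43 = -8 + (2 - 12*16)*43 = -8 + (2 - 192)*43 = -8 - 190*43 = -8 - 8170 = -8178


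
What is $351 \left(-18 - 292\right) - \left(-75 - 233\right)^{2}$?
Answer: $-203674$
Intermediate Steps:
$351 \left(-18 - 292\right) - \left(-75 - 233\right)^{2} = 351 \left(-310\right) - \left(-308\right)^{2} = -108810 - 94864 = -203674$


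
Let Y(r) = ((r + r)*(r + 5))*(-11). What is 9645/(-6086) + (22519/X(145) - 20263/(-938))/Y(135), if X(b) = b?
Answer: -90933285815717/57363550398000 ≈ -1.5852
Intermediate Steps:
Y(r) = -22*r*(5 + r) (Y(r) = ((2*r)*(5 + r))*(-11) = (2*r*(5 + r))*(-11) = -22*r*(5 + r))
9645/(-6086) + (22519/X(145) - 20263/(-938))/Y(135) = 9645/(-6086) + (22519/145 - 20263/(-938))/((-22*135*(5 + 135))) = 9645*(-1/6086) + (22519*(1/145) - 20263*(-1/938))/((-22*135*140)) = -9645/6086 + (22519/145 + 20263/938)/(-415800) = -9645/6086 + (24060957/136010)*(-1/415800) = -9645/6086 - 8020319/18850986000 = -90933285815717/57363550398000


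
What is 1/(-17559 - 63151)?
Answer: -1/80710 ≈ -1.2390e-5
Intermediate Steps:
1/(-17559 - 63151) = 1/(-80710) = -1/80710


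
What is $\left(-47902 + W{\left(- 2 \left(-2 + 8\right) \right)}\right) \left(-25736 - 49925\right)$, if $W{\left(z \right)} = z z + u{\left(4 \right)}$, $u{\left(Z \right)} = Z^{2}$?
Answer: $3612207462$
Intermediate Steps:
$W{\left(z \right)} = 16 + z^{2}$ ($W{\left(z \right)} = z z + 4^{2} = z^{2} + 16 = 16 + z^{2}$)
$\left(-47902 + W{\left(- 2 \left(-2 + 8\right) \right)}\right) \left(-25736 - 49925\right) = \left(-47902 + \left(16 + \left(- 2 \left(-2 + 8\right)\right)^{2}\right)\right) \left(-25736 - 49925\right) = \left(-47902 + \left(16 + \left(\left(-2\right) 6\right)^{2}\right)\right) \left(-75661\right) = \left(-47902 + \left(16 + \left(-12\right)^{2}\right)\right) \left(-75661\right) = \left(-47902 + \left(16 + 144\right)\right) \left(-75661\right) = \left(-47902 + 160\right) \left(-75661\right) = \left(-47742\right) \left(-75661\right) = 3612207462$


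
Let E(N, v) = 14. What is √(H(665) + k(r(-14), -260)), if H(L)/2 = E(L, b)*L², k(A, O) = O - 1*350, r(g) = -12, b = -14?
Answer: √12381690 ≈ 3518.8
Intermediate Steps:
k(A, O) = -350 + O (k(A, O) = O - 350 = -350 + O)
H(L) = 28*L² (H(L) = 2*(14*L²) = 28*L²)
√(H(665) + k(r(-14), -260)) = √(28*665² + (-350 - 260)) = √(28*442225 - 610) = √(12382300 - 610) = √12381690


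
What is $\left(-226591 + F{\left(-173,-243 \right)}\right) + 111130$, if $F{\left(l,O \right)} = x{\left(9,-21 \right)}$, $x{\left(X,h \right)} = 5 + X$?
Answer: $-115447$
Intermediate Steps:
$F{\left(l,O \right)} = 14$ ($F{\left(l,O \right)} = 5 + 9 = 14$)
$\left(-226591 + F{\left(-173,-243 \right)}\right) + 111130 = \left(-226591 + 14\right) + 111130 = -226577 + 111130 = -115447$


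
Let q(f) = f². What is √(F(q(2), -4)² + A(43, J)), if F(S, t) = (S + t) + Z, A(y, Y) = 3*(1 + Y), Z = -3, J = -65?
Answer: I*√183 ≈ 13.528*I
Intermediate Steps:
A(y, Y) = 3 + 3*Y
F(S, t) = -3 + S + t (F(S, t) = (S + t) - 3 = -3 + S + t)
√(F(q(2), -4)² + A(43, J)) = √((-3 + 2² - 4)² + (3 + 3*(-65))) = √((-3 + 4 - 4)² + (3 - 195)) = √((-3)² - 192) = √(9 - 192) = √(-183) = I*√183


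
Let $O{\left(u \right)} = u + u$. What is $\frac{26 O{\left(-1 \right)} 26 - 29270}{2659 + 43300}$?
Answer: $- \frac{30622}{45959} \approx -0.66629$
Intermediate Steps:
$O{\left(u \right)} = 2 u$
$\frac{26 O{\left(-1 \right)} 26 - 29270}{2659 + 43300} = \frac{26 \cdot 2 \left(-1\right) 26 - 29270}{2659 + 43300} = \frac{26 \left(-2\right) 26 - 29270}{45959} = \left(\left(-52\right) 26 - 29270\right) \frac{1}{45959} = \left(-1352 - 29270\right) \frac{1}{45959} = \left(-30622\right) \frac{1}{45959} = - \frac{30622}{45959}$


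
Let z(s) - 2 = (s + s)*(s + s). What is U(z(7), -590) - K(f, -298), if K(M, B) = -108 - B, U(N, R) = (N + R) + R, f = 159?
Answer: -1172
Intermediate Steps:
z(s) = 2 + 4*s² (z(s) = 2 + (s + s)*(s + s) = 2 + (2*s)*(2*s) = 2 + 4*s²)
U(N, R) = N + 2*R
U(z(7), -590) - K(f, -298) = ((2 + 4*7²) + 2*(-590)) - (-108 - 1*(-298)) = ((2 + 4*49) - 1180) - (-108 + 298) = ((2 + 196) - 1180) - 1*190 = (198 - 1180) - 190 = -982 - 190 = -1172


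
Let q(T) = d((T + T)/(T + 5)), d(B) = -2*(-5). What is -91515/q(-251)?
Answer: -18303/2 ≈ -9151.5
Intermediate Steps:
d(B) = 10
q(T) = 10
-91515/q(-251) = -91515/10 = -91515*⅒ = -18303/2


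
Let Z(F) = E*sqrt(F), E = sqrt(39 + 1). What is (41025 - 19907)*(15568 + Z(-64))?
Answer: 328765024 + 337888*I*sqrt(10) ≈ 3.2876e+8 + 1.0685e+6*I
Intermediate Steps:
E = 2*sqrt(10) (E = sqrt(40) = 2*sqrt(10) ≈ 6.3246)
Z(F) = 2*sqrt(10)*sqrt(F) (Z(F) = (2*sqrt(10))*sqrt(F) = 2*sqrt(10)*sqrt(F))
(41025 - 19907)*(15568 + Z(-64)) = (41025 - 19907)*(15568 + 2*sqrt(10)*sqrt(-64)) = 21118*(15568 + 2*sqrt(10)*(8*I)) = 21118*(15568 + 16*I*sqrt(10)) = 328765024 + 337888*I*sqrt(10)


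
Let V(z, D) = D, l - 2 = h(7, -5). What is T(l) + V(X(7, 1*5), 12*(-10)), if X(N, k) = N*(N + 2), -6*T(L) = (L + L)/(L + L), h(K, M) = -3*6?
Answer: -721/6 ≈ -120.17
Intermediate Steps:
h(K, M) = -18
l = -16 (l = 2 - 18 = -16)
T(L) = -1/6 (T(L) = -(L + L)/(6*(L + L)) = -2*L/(6*(2*L)) = -2*L*1/(2*L)/6 = -1/6*1 = -1/6)
X(N, k) = N*(2 + N)
T(l) + V(X(7, 1*5), 12*(-10)) = -1/6 + 12*(-10) = -1/6 - 120 = -721/6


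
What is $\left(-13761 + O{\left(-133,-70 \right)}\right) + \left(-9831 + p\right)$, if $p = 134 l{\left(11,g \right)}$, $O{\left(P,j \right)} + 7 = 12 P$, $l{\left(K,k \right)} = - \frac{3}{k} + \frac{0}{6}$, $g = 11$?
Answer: $- \frac{277547}{11} \approx -25232.0$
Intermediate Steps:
$l{\left(K,k \right)} = - \frac{3}{k}$ ($l{\left(K,k \right)} = - \frac{3}{k} + 0 \cdot \frac{1}{6} = - \frac{3}{k} + 0 = - \frac{3}{k}$)
$O{\left(P,j \right)} = -7 + 12 P$
$p = - \frac{402}{11}$ ($p = 134 \left(- \frac{3}{11}\right) = - \frac{402}{11} \approx -36.545$)
$\left(-13761 + O{\left(-133,-70 \right)}\right) + \left(-9831 + p\right) = \left(-13761 + \left(-7 + 12 \left(-133\right)\right)\right) - \frac{108543}{11} = \left(-13761 - 1603\right) - \frac{108543}{11} = -15364 - \frac{108543}{11} = - \frac{277547}{11}$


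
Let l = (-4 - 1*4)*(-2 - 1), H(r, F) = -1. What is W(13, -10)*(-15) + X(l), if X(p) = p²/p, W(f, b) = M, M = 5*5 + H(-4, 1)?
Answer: -336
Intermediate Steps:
M = 24 (M = 5*5 - 1 = 25 - 1 = 24)
W(f, b) = 24
l = 24 (l = (-4 - 4)*(-3) = -8*(-3) = 24)
X(p) = p
W(13, -10)*(-15) + X(l) = 24*(-15) + 24 = -360 + 24 = -336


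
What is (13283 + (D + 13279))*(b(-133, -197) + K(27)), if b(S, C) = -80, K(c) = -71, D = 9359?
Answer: -5424071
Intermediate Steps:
(13283 + (D + 13279))*(b(-133, -197) + K(27)) = (13283 + (9359 + 13279))*(-80 - 71) = (13283 + 22638)*(-151) = 35921*(-151) = -5424071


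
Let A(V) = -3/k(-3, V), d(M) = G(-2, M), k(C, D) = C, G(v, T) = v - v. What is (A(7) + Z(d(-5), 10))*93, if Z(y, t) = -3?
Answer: -186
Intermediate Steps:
G(v, T) = 0
d(M) = 0
A(V) = 1 (A(V) = -3/(-3) = -3*(-⅓) = 1)
(A(7) + Z(d(-5), 10))*93 = (1 - 3)*93 = -2*93 = -186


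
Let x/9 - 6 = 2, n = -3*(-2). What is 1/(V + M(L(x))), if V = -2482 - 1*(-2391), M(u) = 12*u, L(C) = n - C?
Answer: -1/883 ≈ -0.0011325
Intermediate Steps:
n = 6
x = 72 (x = 54 + 9*2 = 54 + 18 = 72)
L(C) = 6 - C
V = -91 (V = -2482 + 2391 = -91)
1/(V + M(L(x))) = 1/(-91 + 12*(6 - 1*72)) = 1/(-91 + 12*(6 - 72)) = 1/(-91 + 12*(-66)) = 1/(-91 - 792) = 1/(-883) = -1/883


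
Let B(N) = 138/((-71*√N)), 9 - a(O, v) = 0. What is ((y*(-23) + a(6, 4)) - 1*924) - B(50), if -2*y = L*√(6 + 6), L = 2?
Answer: -915 + 46*√3 + 69*√2/355 ≈ -835.05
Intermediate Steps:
a(O, v) = 9 (a(O, v) = 9 - 1*0 = 9 + 0 = 9)
y = -2*√3 (y = -√(6 + 6) = -√12 = -2*√3 ≈ -3.4641)
B(N) = -138/(71*√N) (B(N) = 138*(-1/(71*√N)) = -138/(71*√N))
((y*(-23) + a(6, 4)) - 1*924) - B(50) = ((-2*√3*(-23) + 9) - 1*924) - (-138)/(71*√50) = ((46*√3 + 9) - 924) - (-138)*√2/10/71 = ((9 + 46*√3) - 924) - (-69)*√2/355 = (-915 + 46*√3) + 69*√2/355 = -915 + 46*√3 + 69*√2/355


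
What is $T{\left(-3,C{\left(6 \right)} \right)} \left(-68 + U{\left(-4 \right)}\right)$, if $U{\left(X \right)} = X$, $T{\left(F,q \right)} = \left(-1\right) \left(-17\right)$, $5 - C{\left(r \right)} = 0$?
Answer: $-1224$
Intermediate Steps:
$C{\left(r \right)} = 5$ ($C{\left(r \right)} = 5 - 0 = 5 + 0 = 5$)
$T{\left(F,q \right)} = 17$
$T{\left(-3,C{\left(6 \right)} \right)} \left(-68 + U{\left(-4 \right)}\right) = 17 \left(-68 - 4\right) = 17 \left(-72\right) = -1224$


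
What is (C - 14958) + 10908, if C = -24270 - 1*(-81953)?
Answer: 53633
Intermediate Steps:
C = 57683 (C = -24270 + 81953 = 57683)
(C - 14958) + 10908 = (57683 - 14958) + 10908 = 42725 + 10908 = 53633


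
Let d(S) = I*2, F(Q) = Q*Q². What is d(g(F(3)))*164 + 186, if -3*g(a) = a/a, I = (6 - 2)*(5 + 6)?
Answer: 14618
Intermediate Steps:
F(Q) = Q³
I = 44 (I = 4*11 = 44)
g(a) = -⅓ (g(a) = -a/(3*a) = -⅓*1 = -⅓)
d(S) = 88 (d(S) = 44*2 = 88)
d(g(F(3)))*164 + 186 = 88*164 + 186 = 14432 + 186 = 14618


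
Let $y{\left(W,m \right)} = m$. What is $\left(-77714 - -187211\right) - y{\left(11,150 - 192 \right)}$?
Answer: $109539$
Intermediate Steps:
$\left(-77714 - -187211\right) - y{\left(11,150 - 192 \right)} = \left(-77714 - -187211\right) - \left(150 - 192\right) = \left(-77714 + 187211\right) - \left(150 - 192\right) = 109497 - -42 = 109497 + 42 = 109539$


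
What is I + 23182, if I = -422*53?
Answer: 816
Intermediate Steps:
I = -22366
I + 23182 = -22366 + 23182 = 816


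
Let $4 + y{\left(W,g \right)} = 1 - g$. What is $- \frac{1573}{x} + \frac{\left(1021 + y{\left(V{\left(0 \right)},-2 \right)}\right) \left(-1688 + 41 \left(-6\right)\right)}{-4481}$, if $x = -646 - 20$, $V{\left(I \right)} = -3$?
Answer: $\frac{1320853493}{2984346} \approx 442.59$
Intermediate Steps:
$x = -666$
$y{\left(W,g \right)} = -3 - g$ ($y{\left(W,g \right)} = -4 - \left(-1 + g\right) = -3 - g$)
$- \frac{1573}{x} + \frac{\left(1021 + y{\left(V{\left(0 \right)},-2 \right)}\right) \left(-1688 + 41 \left(-6\right)\right)}{-4481} = - \frac{1573}{-666} + \frac{\left(1021 - 1\right) \left(-1688 + 41 \left(-6\right)\right)}{-4481} = \left(-1573\right) \left(- \frac{1}{666}\right) + \left(1021 + \left(-3 + 2\right)\right) \left(-1688 - 246\right) \left(- \frac{1}{4481}\right) = \frac{1573}{666} + \left(1021 - 1\right) \left(-1934\right) \left(- \frac{1}{4481}\right) = \frac{1573}{666} + 1020 \left(-1934\right) \left(- \frac{1}{4481}\right) = \frac{1573}{666} - - \frac{1972680}{4481} = \frac{1573}{666} + \frac{1972680}{4481} = \frac{1320853493}{2984346}$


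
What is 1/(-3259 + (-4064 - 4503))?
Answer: -1/11826 ≈ -8.4559e-5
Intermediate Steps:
1/(-3259 + (-4064 - 4503)) = 1/(-3259 - 8567) = 1/(-11826) = -1/11826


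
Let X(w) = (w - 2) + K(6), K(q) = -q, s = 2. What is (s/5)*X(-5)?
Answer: -26/5 ≈ -5.2000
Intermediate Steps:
X(w) = -8 + w (X(w) = (w - 2) - 1*6 = (-2 + w) - 6 = -8 + w)
(s/5)*X(-5) = (2/5)*(-8 - 5) = ((⅕)*2)*(-13) = (⅖)*(-13) = -26/5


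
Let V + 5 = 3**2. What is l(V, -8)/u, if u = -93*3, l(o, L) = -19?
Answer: 19/279 ≈ 0.068100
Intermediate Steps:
V = 4 (V = -5 + 3**2 = -5 + 9 = 4)
u = -279
l(V, -8)/u = -19/(-279) = -19*(-1/279) = 19/279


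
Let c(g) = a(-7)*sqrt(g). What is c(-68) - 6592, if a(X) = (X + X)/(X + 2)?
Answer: -6592 + 28*I*sqrt(17)/5 ≈ -6592.0 + 23.089*I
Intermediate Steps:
a(X) = 2*X/(2 + X) (a(X) = (2*X)/(2 + X) = 2*X/(2 + X))
c(g) = 14*sqrt(g)/5 (c(g) = (2*(-7)/(2 - 7))*sqrt(g) = (2*(-7)/(-5))*sqrt(g) = (2*(-7)*(-1/5))*sqrt(g) = 14*sqrt(g)/5)
c(-68) - 6592 = 14*sqrt(-68)/5 - 6592 = 14*(2*I*sqrt(17))/5 - 6592 = 28*I*sqrt(17)/5 - 6592 = -6592 + 28*I*sqrt(17)/5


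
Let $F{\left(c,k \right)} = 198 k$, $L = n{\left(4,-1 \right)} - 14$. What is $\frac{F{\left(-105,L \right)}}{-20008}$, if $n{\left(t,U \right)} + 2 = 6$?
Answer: $\frac{495}{5002} \approx 0.09896$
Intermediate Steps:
$n{\left(t,U \right)} = 4$ ($n{\left(t,U \right)} = -2 + 6 = 4$)
$L = -10$ ($L = 4 - 14 = -10$)
$\frac{F{\left(-105,L \right)}}{-20008} = \frac{198 \left(-10\right)}{-20008} = \left(-1980\right) \left(- \frac{1}{20008}\right) = \frac{495}{5002}$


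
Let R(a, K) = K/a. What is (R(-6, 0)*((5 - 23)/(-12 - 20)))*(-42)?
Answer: 0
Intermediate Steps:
(R(-6, 0)*((5 - 23)/(-12 - 20)))*(-42) = ((0/(-6))*((5 - 23)/(-12 - 20)))*(-42) = ((0*(-⅙))*(-18/(-32)))*(-42) = (0*(-18*(-1/32)))*(-42) = (0*(9/16))*(-42) = 0*(-42) = 0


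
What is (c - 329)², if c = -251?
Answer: 336400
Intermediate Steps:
(c - 329)² = (-251 - 329)² = (-580)² = 336400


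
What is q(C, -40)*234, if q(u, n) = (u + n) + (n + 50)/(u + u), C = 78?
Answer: 8907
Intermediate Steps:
q(u, n) = n + u + (50 + n)/(2*u) (q(u, n) = (n + u) + (50 + n)/((2*u)) = (n + u) + (50 + n)*(1/(2*u)) = (n + u) + (50 + n)/(2*u) = n + u + (50 + n)/(2*u))
q(C, -40)*234 = ((25 + (1/2)*(-40) + 78*(-40 + 78))/78)*234 = ((25 - 20 + 78*38)/78)*234 = ((25 - 20 + 2964)/78)*234 = ((1/78)*2969)*234 = (2969/78)*234 = 8907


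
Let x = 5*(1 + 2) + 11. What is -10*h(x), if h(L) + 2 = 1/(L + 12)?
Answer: 375/19 ≈ 19.737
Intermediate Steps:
x = 26 (x = 5*3 + 11 = 15 + 11 = 26)
h(L) = -2 + 1/(12 + L) (h(L) = -2 + 1/(L + 12) = -2 + 1/(12 + L))
-10*h(x) = -10*(-23 - 2*26)/(12 + 26) = -10*(-23 - 52)/38 = -5*(-75)/19 = -10*(-75/38) = 375/19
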